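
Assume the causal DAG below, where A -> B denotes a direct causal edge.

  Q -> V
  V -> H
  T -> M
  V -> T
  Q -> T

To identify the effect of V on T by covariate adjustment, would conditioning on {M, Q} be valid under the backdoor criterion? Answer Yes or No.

Backdoor paths from V to T (paths whose first edge points into V):
  P1: V <- Q -> T
Condition 1 (no descendant of V in the set): FAILS — M is a descendant of V.
Condition 2 (every backdoor path blocked by {M, Q}):
  P1: blocked at fork node Q ∈ conditioning set.
{M, Q} does not satisfy the backdoor criterion.

No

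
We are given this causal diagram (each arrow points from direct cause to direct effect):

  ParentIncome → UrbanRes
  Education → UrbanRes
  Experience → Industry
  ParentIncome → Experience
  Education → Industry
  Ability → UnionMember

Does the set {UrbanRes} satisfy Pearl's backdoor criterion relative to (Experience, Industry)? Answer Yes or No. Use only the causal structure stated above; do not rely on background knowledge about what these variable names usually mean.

No

Backdoor paths from Experience to Industry (paths whose first edge points into Experience):
  P1: Experience <- ParentIncome -> UrbanRes <- Education -> Industry
Condition 1 (no descendant of Experience in the set): holds — descendants of Experience are {Industry}; none are in {UrbanRes}.
Condition 2 (every backdoor path blocked by {UrbanRes}):
  P1: open — collider(s) UrbanRes are conditioned on (or have a conditioned descendant) and no non-collider on the path is in the set.
{UrbanRes} does not satisfy the backdoor criterion.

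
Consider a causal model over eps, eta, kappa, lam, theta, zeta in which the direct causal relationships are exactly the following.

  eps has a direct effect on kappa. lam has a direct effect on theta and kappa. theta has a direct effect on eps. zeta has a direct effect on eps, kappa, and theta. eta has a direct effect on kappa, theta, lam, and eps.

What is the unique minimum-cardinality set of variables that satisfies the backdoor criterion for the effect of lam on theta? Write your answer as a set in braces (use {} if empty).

Variables eligible for adjustment (non-descendants of lam, excluding lam and theta): {eta, zeta}.
Backdoor paths from lam to theta:
  P1: lam <- eta -> theta
  P2: lam <- eta -> eps <- zeta -> theta
  P3: lam <- eta -> eps <- theta
  P4: lam <- eta -> eps -> kappa <- zeta -> theta
  P5: lam <- eta -> kappa <- zeta -> theta
  P6: lam <- eta -> kappa <- zeta -> eps <- theta
  P7: lam <- eta -> kappa <- eps <- zeta -> theta
  P8: lam <- eta -> kappa <- eps <- theta
The empty set is not sufficient: P1 (lam <- eta -> theta) has no collider blocking it and no conditioned non-collider, so it is open.
Try {eta}:
  P1: blocked at fork node eta ∈ conditioning set.
  P2: blocked at fork node eta ∈ conditioning set.
  P3: blocked at fork node eta ∈ conditioning set.
  P4: blocked at fork node eta ∈ conditioning set.
  P5: blocked at fork node eta ∈ conditioning set.
  P6: blocked at fork node eta ∈ conditioning set.
  P7: blocked at fork node eta ∈ conditioning set.
  P8: blocked at fork node eta ∈ conditioning set.
{eta} contains no descendant of lam and blocks every backdoor path.
No other singleton works — e.g. {zeta} leaves P1 open — so {eta} is the unique smallest valid adjustment set.

{eta}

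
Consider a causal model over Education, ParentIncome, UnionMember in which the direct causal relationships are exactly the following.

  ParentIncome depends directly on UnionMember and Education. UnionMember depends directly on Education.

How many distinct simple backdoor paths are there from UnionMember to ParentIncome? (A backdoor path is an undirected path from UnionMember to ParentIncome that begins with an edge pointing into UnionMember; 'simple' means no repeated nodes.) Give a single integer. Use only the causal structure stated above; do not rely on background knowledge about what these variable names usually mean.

1

A backdoor path from UnionMember to ParentIncome is any simple undirected path whose first edge points into UnionMember (i.e. leaves UnionMember via a parent).
Parents of UnionMember: {Education}.
Enumerating:
  P1: UnionMember <- Education -> ParentIncome
That exhausts the simple backdoor paths. Count: 1.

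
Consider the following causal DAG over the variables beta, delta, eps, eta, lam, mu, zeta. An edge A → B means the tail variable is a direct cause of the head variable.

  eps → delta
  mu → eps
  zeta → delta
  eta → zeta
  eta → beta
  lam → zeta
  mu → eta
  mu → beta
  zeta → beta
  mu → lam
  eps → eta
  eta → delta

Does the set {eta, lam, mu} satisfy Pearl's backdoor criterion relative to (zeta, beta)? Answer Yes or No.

Yes

Backdoor paths from zeta to beta (paths whose first edge points into zeta):
  P1: zeta <- lam <- mu -> eps -> eta -> beta
  P2: zeta <- lam <- mu -> eps -> delta <- eta -> beta
  P3: zeta <- lam <- mu -> eta -> beta
  P4: zeta <- lam <- mu -> beta
  P5: zeta <- eta <- mu -> beta
  P6: zeta <- eta <- eps <- mu -> beta
  P7: zeta <- eta -> beta
  P8: zeta <- eta -> delta <- eps <- mu -> beta
Condition 1 (no descendant of zeta in the set): holds — descendants of zeta are {beta, delta}; none are in {eta, lam, mu}.
Condition 2 (every backdoor path blocked by {eta, lam, mu}):
  P1: blocked at chain node lam ∈ conditioning set.
  P2: blocked at chain node lam ∈ conditioning set.
  P3: blocked at chain node lam ∈ conditioning set.
  P4: blocked at chain node lam ∈ conditioning set.
  P5: blocked at chain node eta ∈ conditioning set.
  P6: blocked at chain node eta ∈ conditioning set.
  P7: blocked at fork node eta ∈ conditioning set.
  P8: blocked at fork node eta ∈ conditioning set.
{eta, lam, mu} satisfies the backdoor criterion.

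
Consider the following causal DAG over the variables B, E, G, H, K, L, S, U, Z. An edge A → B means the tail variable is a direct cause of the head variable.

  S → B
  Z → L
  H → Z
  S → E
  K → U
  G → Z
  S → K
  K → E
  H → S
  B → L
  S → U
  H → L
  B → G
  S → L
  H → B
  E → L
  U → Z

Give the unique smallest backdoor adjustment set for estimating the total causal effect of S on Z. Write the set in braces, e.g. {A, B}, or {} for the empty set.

{H}

Variables eligible for adjustment (non-descendants of S, excluding S and Z): {H}.
Backdoor paths from S to Z:
  P1: S <- H -> B -> G -> Z
  P2: S <- H -> B -> L <- E <- K -> U -> Z
  P3: S <- H -> B -> L <- Z
  P4: S <- H -> Z
  P5: S <- H -> L <- E <- K -> U -> Z
  P6: S <- H -> L <- B -> G -> Z
  P7: S <- H -> L <- Z
The empty set is not sufficient: P1 (S <- H -> B -> G -> Z) has no collider blocking it and no conditioned non-collider, so it is open.
Try {H}:
  P1: blocked at fork node H ∈ conditioning set.
  P2: blocked at fork node H ∈ conditioning set.
  P3: blocked at fork node H ∈ conditioning set.
  P4: blocked at fork node H ∈ conditioning set.
  P5: blocked at fork node H ∈ conditioning set.
  P6: blocked at fork node H ∈ conditioning set.
  P7: blocked at fork node H ∈ conditioning set.
{H} contains no descendant of S and blocks every backdoor path.
{H} is the unique smallest valid adjustment set.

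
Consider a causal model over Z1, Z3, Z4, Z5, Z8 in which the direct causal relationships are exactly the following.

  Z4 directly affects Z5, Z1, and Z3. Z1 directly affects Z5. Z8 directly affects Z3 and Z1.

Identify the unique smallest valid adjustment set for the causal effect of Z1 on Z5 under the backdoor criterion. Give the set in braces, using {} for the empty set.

Variables eligible for adjustment (non-descendants of Z1, excluding Z1 and Z5): {Z3, Z4, Z8}.
Backdoor paths from Z1 to Z5:
  P1: Z1 <- Z4 -> Z5
  P2: Z1 <- Z8 -> Z3 <- Z4 -> Z5
The empty set is not sufficient: P1 (Z1 <- Z4 -> Z5) has no collider blocking it and no conditioned non-collider, so it is open.
Try {Z4}:
  P1: blocked at fork node Z4 ∈ conditioning set.
  P2: blocked at collider Z3 (neither it nor any descendant is in the conditioning set).
{Z4} contains no descendant of Z1 and blocks every backdoor path.
No other singleton works — e.g. {Z8} leaves P1 open — so {Z4} is the unique smallest valid adjustment set.

{Z4}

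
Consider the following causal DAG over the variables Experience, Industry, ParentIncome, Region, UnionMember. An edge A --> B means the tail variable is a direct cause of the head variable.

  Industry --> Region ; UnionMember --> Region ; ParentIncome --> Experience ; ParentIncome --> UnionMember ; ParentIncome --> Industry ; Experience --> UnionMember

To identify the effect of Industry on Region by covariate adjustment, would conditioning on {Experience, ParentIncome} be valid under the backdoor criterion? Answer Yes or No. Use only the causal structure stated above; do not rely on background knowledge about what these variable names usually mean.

Yes

Backdoor paths from Industry to Region (paths whose first edge points into Industry):
  P1: Industry <- ParentIncome -> Experience -> UnionMember -> Region
  P2: Industry <- ParentIncome -> UnionMember -> Region
Condition 1 (no descendant of Industry in the set): holds — descendants of Industry are {Region}; none are in {Experience, ParentIncome}.
Condition 2 (every backdoor path blocked by {Experience, ParentIncome}):
  P1: blocked at fork node ParentIncome ∈ conditioning set.
  P2: blocked at fork node ParentIncome ∈ conditioning set.
{Experience, ParentIncome} satisfies the backdoor criterion.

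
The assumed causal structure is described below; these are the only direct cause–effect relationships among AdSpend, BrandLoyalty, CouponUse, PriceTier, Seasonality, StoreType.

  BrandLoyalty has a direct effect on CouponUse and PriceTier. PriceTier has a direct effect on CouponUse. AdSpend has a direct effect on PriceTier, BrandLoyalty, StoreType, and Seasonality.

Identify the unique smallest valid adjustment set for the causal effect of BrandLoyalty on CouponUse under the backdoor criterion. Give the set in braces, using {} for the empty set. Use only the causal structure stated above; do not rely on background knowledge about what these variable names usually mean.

Variables eligible for adjustment (non-descendants of BrandLoyalty, excluding BrandLoyalty and CouponUse): {AdSpend, Seasonality, StoreType}.
Backdoor paths from BrandLoyalty to CouponUse:
  P1: BrandLoyalty <- AdSpend -> PriceTier -> CouponUse
The empty set is not sufficient: P1 (BrandLoyalty <- AdSpend -> PriceTier -> CouponUse) has no collider blocking it and no conditioned non-collider, so it is open.
Try {AdSpend}:
  P1: blocked at fork node AdSpend ∈ conditioning set.
{AdSpend} contains no descendant of BrandLoyalty and blocks every backdoor path.
No other singleton works — e.g. {Seasonality} leaves P1 open — so {AdSpend} is the unique smallest valid adjustment set.

{AdSpend}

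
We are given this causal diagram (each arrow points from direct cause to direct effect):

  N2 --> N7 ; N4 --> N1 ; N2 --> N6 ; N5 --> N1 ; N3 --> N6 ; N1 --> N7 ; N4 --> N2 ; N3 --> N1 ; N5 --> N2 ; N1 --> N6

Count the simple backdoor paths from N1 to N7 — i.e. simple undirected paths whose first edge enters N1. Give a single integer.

A backdoor path from N1 to N7 is any simple undirected path whose first edge points into N1 (i.e. leaves N1 via a parent).
Parents of N1: {N3, N4, N5}.
Enumerating:
  P1: N1 <- N3 -> N6 <- N2 -> N7
  P2: N1 <- N5 -> N2 -> N7
  P3: N1 <- N4 -> N2 -> N7
That exhausts the simple backdoor paths. Count: 3.

3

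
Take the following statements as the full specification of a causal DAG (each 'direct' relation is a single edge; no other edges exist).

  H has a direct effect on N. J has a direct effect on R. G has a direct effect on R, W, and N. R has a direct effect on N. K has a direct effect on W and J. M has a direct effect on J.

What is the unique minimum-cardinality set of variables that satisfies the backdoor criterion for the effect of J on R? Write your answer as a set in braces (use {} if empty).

{}

Variables eligible for adjustment (non-descendants of J, excluding J and R): {G, H, K, M, W}.
Backdoor paths from J to R:
  P1: J <- K -> W <- G -> R
  P2: J <- K -> W <- G -> N <- R
Each backdoor path contains an unconditioned collider, so every path is already blocked with the empty conditioning set:
  P1: blocked at collider W (neither it nor any descendant is in the conditioning set).
  P2: blocked at collider W (neither it nor any descendant is in the conditioning set).
The empty set is therefore the unique smallest valid set.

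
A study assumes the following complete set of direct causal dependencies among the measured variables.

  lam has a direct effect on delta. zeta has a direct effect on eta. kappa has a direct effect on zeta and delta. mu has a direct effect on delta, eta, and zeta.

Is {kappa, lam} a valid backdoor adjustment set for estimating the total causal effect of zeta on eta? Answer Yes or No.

No

Backdoor paths from zeta to eta (paths whose first edge points into zeta):
  P1: zeta <- kappa -> delta <- mu -> eta
  P2: zeta <- mu -> eta
Condition 1 (no descendant of zeta in the set): holds — descendants of zeta are {eta}; none are in {kappa, lam}.
Condition 2 (every backdoor path blocked by {kappa, lam}):
  P1: blocked at fork node kappa ∈ conditioning set.
  P2: open — no interior node is in the conditioning set.
{kappa, lam} does not satisfy the backdoor criterion.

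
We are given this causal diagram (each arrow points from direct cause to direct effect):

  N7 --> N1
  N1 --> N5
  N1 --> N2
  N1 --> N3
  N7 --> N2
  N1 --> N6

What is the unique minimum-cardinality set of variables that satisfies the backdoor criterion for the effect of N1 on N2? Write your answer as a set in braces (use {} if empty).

{N7}

Variables eligible for adjustment (non-descendants of N1, excluding N1 and N2): {N7}.
Backdoor paths from N1 to N2:
  P1: N1 <- N7 -> N2
The empty set is not sufficient: P1 (N1 <- N7 -> N2) has no collider blocking it and no conditioned non-collider, so it is open.
Try {N7}:
  P1: blocked at fork node N7 ∈ conditioning set.
{N7} contains no descendant of N1 and blocks every backdoor path.
{N7} is the unique smallest valid adjustment set.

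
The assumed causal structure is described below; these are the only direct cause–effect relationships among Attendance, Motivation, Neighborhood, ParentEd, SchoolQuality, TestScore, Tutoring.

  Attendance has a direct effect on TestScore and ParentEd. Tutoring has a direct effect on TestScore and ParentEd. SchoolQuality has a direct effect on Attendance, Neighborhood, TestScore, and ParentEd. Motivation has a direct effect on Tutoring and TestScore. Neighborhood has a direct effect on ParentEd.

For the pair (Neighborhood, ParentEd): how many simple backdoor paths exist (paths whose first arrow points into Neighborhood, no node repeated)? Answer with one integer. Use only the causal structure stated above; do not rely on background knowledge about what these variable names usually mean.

A backdoor path from Neighborhood to ParentEd is any simple undirected path whose first edge points into Neighborhood (i.e. leaves Neighborhood via a parent).
Parents of Neighborhood: {SchoolQuality}.
Enumerating:
  P1: Neighborhood <- SchoolQuality -> Attendance -> TestScore <- Motivation -> Tutoring -> ParentEd
  P2: Neighborhood <- SchoolQuality -> Attendance -> TestScore <- Tutoring -> ParentEd
  P3: Neighborhood <- SchoolQuality -> Attendance -> ParentEd
  P4: Neighborhood <- SchoolQuality -> TestScore <- Motivation -> Tutoring -> ParentEd
  P5: Neighborhood <- SchoolQuality -> TestScore <- Tutoring -> ParentEd
  P6: Neighborhood <- SchoolQuality -> TestScore <- Attendance -> ParentEd
  P7: Neighborhood <- SchoolQuality -> ParentEd
That exhausts the simple backdoor paths. Count: 7.

7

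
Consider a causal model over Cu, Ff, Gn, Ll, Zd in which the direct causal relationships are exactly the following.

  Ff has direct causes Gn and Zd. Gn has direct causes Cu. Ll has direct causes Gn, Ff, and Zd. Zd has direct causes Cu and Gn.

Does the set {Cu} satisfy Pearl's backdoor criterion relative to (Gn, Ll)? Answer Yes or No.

Yes

Backdoor paths from Gn to Ll (paths whose first edge points into Gn):
  P1: Gn <- Cu -> Zd -> Ff -> Ll
  P2: Gn <- Cu -> Zd -> Ll
Condition 1 (no descendant of Gn in the set): holds — descendants of Gn are {Ff, Ll, Zd}; none are in {Cu}.
Condition 2 (every backdoor path blocked by {Cu}):
  P1: blocked at fork node Cu ∈ conditioning set.
  P2: blocked at fork node Cu ∈ conditioning set.
{Cu} satisfies the backdoor criterion.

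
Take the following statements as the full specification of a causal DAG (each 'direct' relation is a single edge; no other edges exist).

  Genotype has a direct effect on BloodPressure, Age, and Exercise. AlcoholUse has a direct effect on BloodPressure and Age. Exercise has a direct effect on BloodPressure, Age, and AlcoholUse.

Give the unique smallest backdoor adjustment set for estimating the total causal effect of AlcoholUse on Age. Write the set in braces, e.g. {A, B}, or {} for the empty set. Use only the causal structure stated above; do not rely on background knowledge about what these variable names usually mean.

Variables eligible for adjustment (non-descendants of AlcoholUse, excluding AlcoholUse and Age): {Exercise, Genotype}.
Backdoor paths from AlcoholUse to Age:
  P1: AlcoholUse <- Exercise <- Genotype -> Age
  P2: AlcoholUse <- Exercise -> Age
  P3: AlcoholUse <- Exercise -> BloodPressure <- Genotype -> Age
The empty set is not sufficient: P1 (AlcoholUse <- Exercise <- Genotype -> Age) has no collider blocking it and no conditioned non-collider, so it is open.
Try {Exercise}:
  P1: blocked at chain node Exercise ∈ conditioning set.
  P2: blocked at fork node Exercise ∈ conditioning set.
  P3: blocked at fork node Exercise ∈ conditioning set.
{Exercise} contains no descendant of AlcoholUse and blocks every backdoor path.
No other singleton works — e.g. {Genotype} leaves P2 open — so {Exercise} is the unique smallest valid adjustment set.

{Exercise}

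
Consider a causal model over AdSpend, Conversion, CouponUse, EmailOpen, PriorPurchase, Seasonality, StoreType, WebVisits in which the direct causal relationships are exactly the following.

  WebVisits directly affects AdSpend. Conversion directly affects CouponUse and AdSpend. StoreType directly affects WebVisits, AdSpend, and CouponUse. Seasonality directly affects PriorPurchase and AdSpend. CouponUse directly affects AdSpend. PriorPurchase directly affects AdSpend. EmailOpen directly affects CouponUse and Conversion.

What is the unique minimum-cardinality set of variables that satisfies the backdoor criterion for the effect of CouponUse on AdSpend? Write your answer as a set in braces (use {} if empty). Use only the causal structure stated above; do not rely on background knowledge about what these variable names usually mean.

Variables eligible for adjustment (non-descendants of CouponUse, excluding CouponUse and AdSpend): {Conversion, EmailOpen, PriorPurchase, Seasonality, StoreType, WebVisits}.
Backdoor paths from CouponUse to AdSpend:
  P1: CouponUse <- StoreType -> WebVisits -> AdSpend
  P2: CouponUse <- StoreType -> AdSpend
  P3: CouponUse <- EmailOpen -> Conversion -> AdSpend
  P4: CouponUse <- Conversion -> AdSpend
The empty set is not sufficient: P1 (CouponUse <- StoreType -> WebVisits -> AdSpend) has no collider blocking it and no conditioned non-collider, so it is open.
Try {Conversion, StoreType}:
  P1: blocked at fork node StoreType ∈ conditioning set.
  P2: blocked at fork node StoreType ∈ conditioning set.
  P3: blocked at chain node Conversion ∈ conditioning set.
  P4: blocked at fork node Conversion ∈ conditioning set.
{Conversion, StoreType} contains no descendant of CouponUse and blocks every backdoor path.
Every element of {Conversion, StoreType} is needed (dropping Conversion leaves P3 open; dropping StoreType leaves P1 open), so no proper subset is valid.
Among all size-2 subsets of the eligible variables, only {Conversion, StoreType} blocks every backdoor path, so it is the unique smallest valid adjustment set.

{Conversion, StoreType}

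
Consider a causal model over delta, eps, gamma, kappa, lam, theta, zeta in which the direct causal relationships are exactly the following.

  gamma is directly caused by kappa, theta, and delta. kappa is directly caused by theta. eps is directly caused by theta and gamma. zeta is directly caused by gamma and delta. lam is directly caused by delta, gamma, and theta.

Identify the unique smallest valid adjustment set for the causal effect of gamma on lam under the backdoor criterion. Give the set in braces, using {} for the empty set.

Variables eligible for adjustment (non-descendants of gamma, excluding gamma and lam): {delta, kappa, theta}.
Backdoor paths from gamma to lam:
  P1: gamma <- theta -> lam
  P2: gamma <- delta -> lam
  P3: gamma <- kappa <- theta -> lam
The empty set is not sufficient: P1 (gamma <- theta -> lam) has no collider blocking it and no conditioned non-collider, so it is open.
Try {delta, theta}:
  P1: blocked at fork node theta ∈ conditioning set.
  P2: blocked at fork node delta ∈ conditioning set.
  P3: blocked at fork node theta ∈ conditioning set.
{delta, theta} contains no descendant of gamma and blocks every backdoor path.
Every element of {delta, theta} is needed (dropping delta leaves P2 open; dropping theta leaves P1 open), so no proper subset is valid.
Among all size-2 subsets of the eligible variables, only {delta, theta} blocks every backdoor path, so it is the unique smallest valid adjustment set.

{delta, theta}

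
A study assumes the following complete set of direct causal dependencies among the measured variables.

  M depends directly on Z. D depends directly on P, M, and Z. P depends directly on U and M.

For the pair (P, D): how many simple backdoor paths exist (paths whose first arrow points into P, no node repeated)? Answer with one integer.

2

A backdoor path from P to D is any simple undirected path whose first edge points into P (i.e. leaves P via a parent).
Parents of P: {M, U}.
Enumerating:
  P1: P <- M <- Z -> D
  P2: P <- M -> D
That exhausts the simple backdoor paths. Count: 2.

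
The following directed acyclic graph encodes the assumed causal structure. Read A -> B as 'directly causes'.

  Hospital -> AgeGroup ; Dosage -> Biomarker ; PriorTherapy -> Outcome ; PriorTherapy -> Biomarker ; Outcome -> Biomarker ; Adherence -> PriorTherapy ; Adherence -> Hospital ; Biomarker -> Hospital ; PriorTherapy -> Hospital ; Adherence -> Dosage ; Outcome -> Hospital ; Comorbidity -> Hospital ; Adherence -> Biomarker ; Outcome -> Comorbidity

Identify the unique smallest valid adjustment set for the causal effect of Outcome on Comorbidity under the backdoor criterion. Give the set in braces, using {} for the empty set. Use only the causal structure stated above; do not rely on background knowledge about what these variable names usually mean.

{}

Variables eligible for adjustment (non-descendants of Outcome, excluding Outcome and Comorbidity): {Adherence, Dosage, PriorTherapy}.
Backdoor paths from Outcome to Comorbidity:
  P1: Outcome <- PriorTherapy <- Adherence -> Dosage -> Biomarker -> Hospital <- Comorbidity
  P2: Outcome <- PriorTherapy <- Adherence -> Biomarker -> Hospital <- Comorbidity
  P3: Outcome <- PriorTherapy <- Adherence -> Hospital <- Comorbidity
  P4: Outcome <- PriorTherapy -> Biomarker <- Adherence -> Hospital <- Comorbidity
  P5: Outcome <- PriorTherapy -> Biomarker <- Dosage <- Adherence -> Hospital <- Comorbidity
  P6: Outcome <- PriorTherapy -> Biomarker -> Hospital <- Comorbidity
  P7: Outcome <- PriorTherapy -> Hospital <- Comorbidity
Each backdoor path contains an unconditioned collider, so every path is already blocked with the empty conditioning set:
  P1: blocked at collider Hospital (neither it nor any descendant is in the conditioning set).
  P2: blocked at collider Hospital (neither it nor any descendant is in the conditioning set).
  P3: blocked at collider Hospital (neither it nor any descendant is in the conditioning set).
  P4: blocked at collider Biomarker (neither it nor any descendant is in the conditioning set).
  P5: blocked at collider Biomarker (neither it nor any descendant is in the conditioning set).
  P6: blocked at collider Hospital (neither it nor any descendant is in the conditioning set).
  P7: blocked at collider Hospital (neither it nor any descendant is in the conditioning set).
The empty set is therefore the unique smallest valid set.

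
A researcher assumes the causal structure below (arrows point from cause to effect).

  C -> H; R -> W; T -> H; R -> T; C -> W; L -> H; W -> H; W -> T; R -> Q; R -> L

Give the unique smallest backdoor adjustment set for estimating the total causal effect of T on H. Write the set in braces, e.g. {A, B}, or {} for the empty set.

Variables eligible for adjustment (non-descendants of T, excluding T and H): {C, L, Q, R, W}.
Backdoor paths from T to H:
  P1: T <- R -> W <- C -> H
  P2: T <- R -> W -> H
  P3: T <- R -> L -> H
  P4: T <- W <- R -> L -> H
  P5: T <- W <- C -> H
  P6: T <- W -> H
The empty set is not sufficient: P2 (T <- R -> W -> H) has no collider blocking it and no conditioned non-collider, so it is open.
Try {R, W}:
  P1: blocked at fork node R ∈ conditioning set.
  P2: blocked at fork node R ∈ conditioning set.
  P3: blocked at fork node R ∈ conditioning set.
  P4: blocked at chain node W ∈ conditioning set.
  P5: blocked at chain node W ∈ conditioning set.
  P6: blocked at fork node W ∈ conditioning set.
{R, W} contains no descendant of T and blocks every backdoor path.
Every element of {R, W} is needed (dropping R leaves P1 open; dropping W leaves P5 open), so no proper subset is valid.
Among all size-2 subsets of the eligible variables, only {R, W} blocks every backdoor path, so it is the unique smallest valid adjustment set.

{R, W}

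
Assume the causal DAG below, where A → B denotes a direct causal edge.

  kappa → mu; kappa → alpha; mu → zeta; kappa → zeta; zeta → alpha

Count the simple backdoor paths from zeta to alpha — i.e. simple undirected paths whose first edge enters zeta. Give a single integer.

2

A backdoor path from zeta to alpha is any simple undirected path whose first edge points into zeta (i.e. leaves zeta via a parent).
Parents of zeta: {kappa, mu}.
Enumerating:
  P1: zeta <- kappa -> alpha
  P2: zeta <- mu <- kappa -> alpha
That exhausts the simple backdoor paths. Count: 2.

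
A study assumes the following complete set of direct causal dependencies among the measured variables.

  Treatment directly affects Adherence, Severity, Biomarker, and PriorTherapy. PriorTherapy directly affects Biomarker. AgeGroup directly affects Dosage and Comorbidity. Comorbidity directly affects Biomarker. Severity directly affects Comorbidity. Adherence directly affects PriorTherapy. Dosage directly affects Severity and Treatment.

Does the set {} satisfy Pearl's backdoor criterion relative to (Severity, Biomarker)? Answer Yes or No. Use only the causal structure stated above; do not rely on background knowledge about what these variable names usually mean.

Backdoor paths from Severity to Biomarker (paths whose first edge points into Severity):
  P1: Severity <- Dosage <- AgeGroup -> Comorbidity -> Biomarker
  P2: Severity <- Dosage -> Treatment -> Adherence -> PriorTherapy -> Biomarker
  P3: Severity <- Dosage -> Treatment -> PriorTherapy -> Biomarker
  P4: Severity <- Dosage -> Treatment -> Biomarker
  P5: Severity <- Treatment <- Dosage <- AgeGroup -> Comorbidity -> Biomarker
  P6: Severity <- Treatment -> Adherence -> PriorTherapy -> Biomarker
  P7: Severity <- Treatment -> PriorTherapy -> Biomarker
  P8: Severity <- Treatment -> Biomarker
Condition 1 (no descendant of Severity in the set): holds — descendants of Severity are {Biomarker, Comorbidity}; none are in {}.
Condition 2 (every backdoor path blocked by {}):
  P1: open — no interior node is in the conditioning set.
  P2: open — no interior node is in the conditioning set.
  P3: open — no interior node is in the conditioning set.
  P4: open — no interior node is in the conditioning set.
  P5: open — no interior node is in the conditioning set.
  P6: open — no interior node is in the conditioning set.
  P7: open — no interior node is in the conditioning set.
  P8: open — no interior node is in the conditioning set.
{} does not satisfy the backdoor criterion.

No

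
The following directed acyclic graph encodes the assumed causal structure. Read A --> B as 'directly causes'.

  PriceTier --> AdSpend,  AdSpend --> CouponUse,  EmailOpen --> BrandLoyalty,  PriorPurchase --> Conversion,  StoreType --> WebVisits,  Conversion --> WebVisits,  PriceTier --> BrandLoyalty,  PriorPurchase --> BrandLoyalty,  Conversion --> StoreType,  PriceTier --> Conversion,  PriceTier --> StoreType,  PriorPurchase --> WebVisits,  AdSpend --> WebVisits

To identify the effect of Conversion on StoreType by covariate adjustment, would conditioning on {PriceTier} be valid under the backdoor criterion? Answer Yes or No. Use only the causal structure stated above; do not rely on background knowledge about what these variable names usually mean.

Backdoor paths from Conversion to StoreType (paths whose first edge points into Conversion):
  P1: Conversion <- PriceTier -> AdSpend -> WebVisits <- StoreType
  P2: Conversion <- PriceTier -> BrandLoyalty <- PriorPurchase -> WebVisits <- StoreType
  P3: Conversion <- PriceTier -> StoreType
  P4: Conversion <- PriorPurchase -> BrandLoyalty <- PriceTier -> AdSpend -> WebVisits <- StoreType
  P5: Conversion <- PriorPurchase -> BrandLoyalty <- PriceTier -> StoreType
  P6: Conversion <- PriorPurchase -> WebVisits <- AdSpend <- PriceTier -> StoreType
  P7: Conversion <- PriorPurchase -> WebVisits <- StoreType
Condition 1 (no descendant of Conversion in the set): holds — descendants of Conversion are {StoreType, WebVisits}; none are in {PriceTier}.
Condition 2 (every backdoor path blocked by {PriceTier}):
  P1: blocked at fork node PriceTier ∈ conditioning set.
  P2: blocked at fork node PriceTier ∈ conditioning set.
  P3: blocked at fork node PriceTier ∈ conditioning set.
  P4: blocked at collider BrandLoyalty (neither it nor any descendant is in the conditioning set).
  P5: blocked at collider BrandLoyalty (neither it nor any descendant is in the conditioning set).
  P6: blocked at collider WebVisits (neither it nor any descendant is in the conditioning set).
  P7: blocked at collider WebVisits (neither it nor any descendant is in the conditioning set).
{PriceTier} satisfies the backdoor criterion.

Yes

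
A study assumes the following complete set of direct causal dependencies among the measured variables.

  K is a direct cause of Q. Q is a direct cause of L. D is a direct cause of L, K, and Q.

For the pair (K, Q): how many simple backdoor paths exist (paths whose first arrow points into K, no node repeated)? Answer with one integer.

A backdoor path from K to Q is any simple undirected path whose first edge points into K (i.e. leaves K via a parent).
Parents of K: {D}.
Enumerating:
  P1: K <- D -> Q
  P2: K <- D -> L <- Q
That exhausts the simple backdoor paths. Count: 2.

2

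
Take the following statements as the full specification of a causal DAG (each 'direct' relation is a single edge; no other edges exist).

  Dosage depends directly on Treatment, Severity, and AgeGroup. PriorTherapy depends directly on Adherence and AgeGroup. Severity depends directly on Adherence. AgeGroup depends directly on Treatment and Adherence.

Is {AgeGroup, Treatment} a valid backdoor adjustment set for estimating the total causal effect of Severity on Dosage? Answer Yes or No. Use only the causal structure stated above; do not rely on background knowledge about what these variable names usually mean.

Backdoor paths from Severity to Dosage (paths whose first edge points into Severity):
  P1: Severity <- Adherence -> AgeGroup <- Treatment -> Dosage
  P2: Severity <- Adherence -> AgeGroup -> Dosage
  P3: Severity <- Adherence -> PriorTherapy <- AgeGroup <- Treatment -> Dosage
  P4: Severity <- Adherence -> PriorTherapy <- AgeGroup -> Dosage
Condition 1 (no descendant of Severity in the set): holds — descendants of Severity are {Dosage}; none are in {AgeGroup, Treatment}.
Condition 2 (every backdoor path blocked by {AgeGroup, Treatment}):
  P1: blocked at fork node Treatment ∈ conditioning set.
  P2: blocked at chain node AgeGroup ∈ conditioning set.
  P3: blocked at collider PriorTherapy (neither it nor any descendant is in the conditioning set).
  P4: blocked at collider PriorTherapy (neither it nor any descendant is in the conditioning set).
{AgeGroup, Treatment} satisfies the backdoor criterion.

Yes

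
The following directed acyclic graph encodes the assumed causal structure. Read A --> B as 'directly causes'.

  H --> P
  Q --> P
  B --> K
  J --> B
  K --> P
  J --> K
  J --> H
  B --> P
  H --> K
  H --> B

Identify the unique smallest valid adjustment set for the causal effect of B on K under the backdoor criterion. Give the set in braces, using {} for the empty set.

Variables eligible for adjustment (non-descendants of B, excluding B and K): {H, J, Q}.
Backdoor paths from B to K:
  P1: B <- J -> H -> K
  P2: B <- J -> H -> P <- K
  P3: B <- J -> K
  P4: B <- H <- J -> K
  P5: B <- H -> K
  P6: B <- H -> P <- K
The empty set is not sufficient: P1 (B <- J -> H -> K) has no collider blocking it and no conditioned non-collider, so it is open.
Try {H, J}:
  P1: blocked at fork node J ∈ conditioning set.
  P2: blocked at fork node J ∈ conditioning set.
  P3: blocked at fork node J ∈ conditioning set.
  P4: blocked at chain node H ∈ conditioning set.
  P5: blocked at fork node H ∈ conditioning set.
  P6: blocked at fork node H ∈ conditioning set.
{H, J} contains no descendant of B and blocks every backdoor path.
Every element of {H, J} is needed (dropping H leaves P5 open; dropping J leaves P3 open), so no proper subset is valid.
Among all size-2 subsets of the eligible variables, only {H, J} blocks every backdoor path, so it is the unique smallest valid adjustment set.

{H, J}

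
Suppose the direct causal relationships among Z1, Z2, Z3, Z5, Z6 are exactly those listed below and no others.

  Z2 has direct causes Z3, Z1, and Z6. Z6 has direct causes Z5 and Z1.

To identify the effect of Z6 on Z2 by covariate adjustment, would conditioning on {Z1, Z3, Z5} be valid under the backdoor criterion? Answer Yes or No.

Backdoor paths from Z6 to Z2 (paths whose first edge points into Z6):
  P1: Z6 <- Z1 -> Z2
Condition 1 (no descendant of Z6 in the set): holds — descendants of Z6 are {Z2}; none are in {Z1, Z3, Z5}.
Condition 2 (every backdoor path blocked by {Z1, Z3, Z5}):
  P1: blocked at fork node Z1 ∈ conditioning set.
{Z1, Z3, Z5} satisfies the backdoor criterion.

Yes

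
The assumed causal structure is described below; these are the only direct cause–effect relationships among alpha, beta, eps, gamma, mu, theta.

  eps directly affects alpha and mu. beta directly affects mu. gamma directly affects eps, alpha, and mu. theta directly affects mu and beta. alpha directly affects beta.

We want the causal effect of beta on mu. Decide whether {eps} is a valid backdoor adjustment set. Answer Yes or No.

Backdoor paths from beta to mu (paths whose first edge points into beta):
  P1: beta <- theta -> mu
  P2: beta <- alpha <- gamma -> eps -> mu
  P3: beta <- alpha <- gamma -> mu
  P4: beta <- alpha <- eps <- gamma -> mu
  P5: beta <- alpha <- eps -> mu
Condition 1 (no descendant of beta in the set): holds — descendants of beta are {mu}; none are in {eps}.
Condition 2 (every backdoor path blocked by {eps}):
  P1: open — no interior node is in the conditioning set.
  P2: blocked at chain node eps ∈ conditioning set.
  P3: open — no interior node is in the conditioning set.
  P4: blocked at chain node eps ∈ conditioning set.
  P5: blocked at fork node eps ∈ conditioning set.
{eps} does not satisfy the backdoor criterion.

No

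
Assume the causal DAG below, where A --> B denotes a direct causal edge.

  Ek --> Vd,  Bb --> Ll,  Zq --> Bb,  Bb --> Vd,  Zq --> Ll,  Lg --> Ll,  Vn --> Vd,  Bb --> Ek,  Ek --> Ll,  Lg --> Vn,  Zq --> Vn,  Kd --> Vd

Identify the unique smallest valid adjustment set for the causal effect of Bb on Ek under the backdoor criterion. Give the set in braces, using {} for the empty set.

Variables eligible for adjustment (non-descendants of Bb, excluding Bb and Ek): {Kd, Lg, Vn, Zq}.
Backdoor paths from Bb to Ek:
  P1: Bb <- Zq -> Vn <- Lg -> Ll <- Ek
  P2: Bb <- Zq -> Vn -> Vd <- Ek
  P3: Bb <- Zq -> Ll <- Lg -> Vn -> Vd <- Ek
  P4: Bb <- Zq -> Ll <- Ek
Each backdoor path contains an unconditioned collider, so every path is already blocked with the empty conditioning set:
  P1: blocked at collider Vn (neither it nor any descendant is in the conditioning set).
  P2: blocked at collider Vd (neither it nor any descendant is in the conditioning set).
  P3: blocked at collider Ll (neither it nor any descendant is in the conditioning set).
  P4: blocked at collider Ll (neither it nor any descendant is in the conditioning set).
The empty set is therefore the unique smallest valid set.

{}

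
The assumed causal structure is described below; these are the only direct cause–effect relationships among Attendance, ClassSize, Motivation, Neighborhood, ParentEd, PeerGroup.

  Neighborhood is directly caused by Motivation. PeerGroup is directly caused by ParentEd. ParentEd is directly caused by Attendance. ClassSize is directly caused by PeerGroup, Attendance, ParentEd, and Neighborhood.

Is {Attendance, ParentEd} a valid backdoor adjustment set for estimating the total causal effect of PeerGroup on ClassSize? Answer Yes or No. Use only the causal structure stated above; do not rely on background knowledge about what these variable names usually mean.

Backdoor paths from PeerGroup to ClassSize (paths whose first edge points into PeerGroup):
  P1: PeerGroup <- ParentEd <- Attendance -> ClassSize
  P2: PeerGroup <- ParentEd -> ClassSize
Condition 1 (no descendant of PeerGroup in the set): holds — descendants of PeerGroup are {ClassSize}; none are in {Attendance, ParentEd}.
Condition 2 (every backdoor path blocked by {Attendance, ParentEd}):
  P1: blocked at chain node ParentEd ∈ conditioning set.
  P2: blocked at fork node ParentEd ∈ conditioning set.
{Attendance, ParentEd} satisfies the backdoor criterion.

Yes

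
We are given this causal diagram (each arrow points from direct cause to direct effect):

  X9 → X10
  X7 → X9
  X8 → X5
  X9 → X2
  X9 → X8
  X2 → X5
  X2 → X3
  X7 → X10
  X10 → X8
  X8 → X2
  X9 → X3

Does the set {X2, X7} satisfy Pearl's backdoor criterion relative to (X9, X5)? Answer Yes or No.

Backdoor paths from X9 to X5 (paths whose first edge points into X9):
  P1: X9 <- X7 -> X10 -> X8 -> X2 -> X5
  P2: X9 <- X7 -> X10 -> X8 -> X5
Condition 1 (no descendant of X9 in the set): FAILS — X2 is a descendant of X9.
Condition 2 (every backdoor path blocked by {X2, X7}):
  P1: blocked at fork node X7 ∈ conditioning set.
  P2: blocked at fork node X7 ∈ conditioning set.
{X2, X7} does not satisfy the backdoor criterion.

No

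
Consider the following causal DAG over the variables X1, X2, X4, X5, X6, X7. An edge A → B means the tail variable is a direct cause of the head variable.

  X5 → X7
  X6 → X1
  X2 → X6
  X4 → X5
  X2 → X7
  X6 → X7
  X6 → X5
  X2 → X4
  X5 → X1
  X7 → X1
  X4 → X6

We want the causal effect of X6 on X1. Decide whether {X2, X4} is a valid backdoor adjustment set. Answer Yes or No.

Yes

Backdoor paths from X6 to X1 (paths whose first edge points into X6):
  P1: X6 <- X2 -> X4 -> X5 -> X7 -> X1
  P2: X6 <- X2 -> X4 -> X5 -> X1
  P3: X6 <- X2 -> X7 <- X5 -> X1
  P4: X6 <- X2 -> X7 -> X1
  P5: X6 <- X4 <- X2 -> X7 <- X5 -> X1
  P6: X6 <- X4 <- X2 -> X7 -> X1
  P7: X6 <- X4 -> X5 -> X7 -> X1
  P8: X6 <- X4 -> X5 -> X1
Condition 1 (no descendant of X6 in the set): holds — descendants of X6 are {X1, X5, X7}; none are in {X2, X4}.
Condition 2 (every backdoor path blocked by {X2, X4}):
  P1: blocked at fork node X2 ∈ conditioning set.
  P2: blocked at fork node X2 ∈ conditioning set.
  P3: blocked at fork node X2 ∈ conditioning set.
  P4: blocked at fork node X2 ∈ conditioning set.
  P5: blocked at chain node X4 ∈ conditioning set.
  P6: blocked at chain node X4 ∈ conditioning set.
  P7: blocked at fork node X4 ∈ conditioning set.
  P8: blocked at fork node X4 ∈ conditioning set.
{X2, X4} satisfies the backdoor criterion.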